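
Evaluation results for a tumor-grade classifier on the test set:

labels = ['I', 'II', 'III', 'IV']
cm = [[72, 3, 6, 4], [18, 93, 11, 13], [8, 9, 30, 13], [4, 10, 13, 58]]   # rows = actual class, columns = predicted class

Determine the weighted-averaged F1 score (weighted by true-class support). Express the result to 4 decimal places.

0.6928

Per-class F1 score (2·TP/(2·TP+FP+FN)):
  I: TP=72, FP=18+8+4=30, FN=3+6+4=13 → 144/187 = 0.77005
  II: TP=93, FP=3+9+10=22, FN=18+11+13=42 → 186/250 = 0.74400
  III: TP=30, FP=6+11+13=30, FN=8+9+13=30 → 60/120 = 0.50000
  IV: TP=58, FP=4+13+13=30, FN=4+10+13=27 → 116/173 = 0.67052
Weighted-F1 score = Σ (supportᵢ/N)·F1 scoreᵢ with N=365: (85/365)·0.77005 + (135/365)·0.74400 + (60/365)·0.50000 + (85/365)·0.67052 = 0.6928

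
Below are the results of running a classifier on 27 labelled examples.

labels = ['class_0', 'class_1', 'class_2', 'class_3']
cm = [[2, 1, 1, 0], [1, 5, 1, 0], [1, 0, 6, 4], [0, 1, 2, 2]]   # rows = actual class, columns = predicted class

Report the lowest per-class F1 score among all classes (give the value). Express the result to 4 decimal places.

0.3636

Per-class F1 score (2·TP/(2·TP+FP+FN)):
  class_0: TP=2, FP=1+1+0=2, FN=1+1+0=2 → 4/8 = 0.50000
  class_1: TP=5, FP=1+0+1=2, FN=1+1+0=2 → 10/14 = 0.71429
  class_2: TP=6, FP=1+1+2=4, FN=1+0+4=5 → 12/21 = 0.57143
  class_3: TP=2, FP=0+0+4=4, FN=0+1+2=3 → 4/11 = 0.36364
Lowest is class 'class_3' with F1 score = 0.3636.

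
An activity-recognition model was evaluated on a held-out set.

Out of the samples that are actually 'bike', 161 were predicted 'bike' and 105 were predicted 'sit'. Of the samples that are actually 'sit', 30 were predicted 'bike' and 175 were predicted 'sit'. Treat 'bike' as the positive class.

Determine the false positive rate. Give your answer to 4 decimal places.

FPR = FP/(FP+TN) = 30/(30+175) = 0.1463

0.1463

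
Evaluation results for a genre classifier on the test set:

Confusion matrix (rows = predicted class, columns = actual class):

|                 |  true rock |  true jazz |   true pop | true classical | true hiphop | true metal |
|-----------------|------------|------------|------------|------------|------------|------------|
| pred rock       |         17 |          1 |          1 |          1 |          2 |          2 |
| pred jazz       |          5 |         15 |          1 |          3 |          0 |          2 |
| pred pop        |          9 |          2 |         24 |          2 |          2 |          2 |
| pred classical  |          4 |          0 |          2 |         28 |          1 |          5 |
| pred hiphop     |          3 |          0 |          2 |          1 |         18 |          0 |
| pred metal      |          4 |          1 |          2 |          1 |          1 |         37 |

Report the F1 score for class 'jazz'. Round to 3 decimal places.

Take TP from the diagonal, FP from the rest of the 'jazz' prediction marginal, FN from the rest of the 'jazz' actual marginal.
F1 score = 2·TP/(2·TP+FP+FN).
jazz: TP=15, FP=5+1+3+0+2=11, FN=1+2+0+0+1=4 → 30/45 = 0.6667

0.667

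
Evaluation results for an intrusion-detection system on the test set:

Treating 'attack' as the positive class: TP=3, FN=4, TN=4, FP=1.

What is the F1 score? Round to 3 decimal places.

0.545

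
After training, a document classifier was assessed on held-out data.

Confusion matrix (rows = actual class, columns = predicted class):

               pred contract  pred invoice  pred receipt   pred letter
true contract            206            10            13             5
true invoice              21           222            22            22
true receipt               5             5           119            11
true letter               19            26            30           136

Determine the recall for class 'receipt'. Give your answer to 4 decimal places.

0.8500

Treat 'receipt' as positive and all other classes as negative.
recall = TP/(TP+FN).
receipt: TP=119, FN=5+5+11=21 → 119/140 = 0.85000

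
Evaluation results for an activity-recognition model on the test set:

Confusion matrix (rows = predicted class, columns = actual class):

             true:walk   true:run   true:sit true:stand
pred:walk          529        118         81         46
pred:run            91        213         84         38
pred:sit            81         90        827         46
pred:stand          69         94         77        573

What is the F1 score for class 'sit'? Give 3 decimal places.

0.783

One-vs-rest for 'sit': TP = diagonal; FP = other classes predicted 'sit'; FN = 'sit' predicted as other.
F1 score = 2·TP/(2·TP+FP+FN).
sit: TP=827, FP=81+90+46=217, FN=81+84+77=242 → 1654/2113 = 0.7828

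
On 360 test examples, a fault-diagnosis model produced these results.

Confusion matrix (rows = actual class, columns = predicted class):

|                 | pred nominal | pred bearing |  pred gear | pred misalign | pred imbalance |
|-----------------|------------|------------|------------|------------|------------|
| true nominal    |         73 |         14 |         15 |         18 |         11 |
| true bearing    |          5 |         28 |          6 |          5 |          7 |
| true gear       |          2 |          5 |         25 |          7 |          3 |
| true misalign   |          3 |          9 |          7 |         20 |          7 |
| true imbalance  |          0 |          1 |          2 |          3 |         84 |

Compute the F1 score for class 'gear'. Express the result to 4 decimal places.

0.5155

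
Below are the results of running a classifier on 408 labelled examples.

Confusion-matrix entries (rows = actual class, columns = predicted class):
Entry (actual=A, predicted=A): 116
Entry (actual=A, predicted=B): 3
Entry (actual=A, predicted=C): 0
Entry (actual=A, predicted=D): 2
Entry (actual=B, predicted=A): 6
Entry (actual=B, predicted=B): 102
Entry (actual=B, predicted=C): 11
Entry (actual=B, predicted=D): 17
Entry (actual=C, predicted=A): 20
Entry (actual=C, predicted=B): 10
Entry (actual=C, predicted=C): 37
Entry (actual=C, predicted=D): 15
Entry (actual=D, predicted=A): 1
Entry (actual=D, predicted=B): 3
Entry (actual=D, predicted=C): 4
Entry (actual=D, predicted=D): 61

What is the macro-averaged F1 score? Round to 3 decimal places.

0.745

Per-class F1 score (2·TP/(2·TP+FP+FN)):
  A: TP=116, FP=6+20+1=27, FN=3+0+2=5 → 232/264 = 0.8788
  B: TP=102, FP=3+10+3=16, FN=6+11+17=34 → 204/254 = 0.8031
  C: TP=37, FP=0+11+4=15, FN=20+10+15=45 → 74/134 = 0.5522
  D: TP=61, FP=2+17+15=34, FN=1+3+4=8 → 122/164 = 0.7439
Macro-F1 score = mean = (0.8788 + 0.8031 + 0.5522 + 0.7439) / 4 = 0.745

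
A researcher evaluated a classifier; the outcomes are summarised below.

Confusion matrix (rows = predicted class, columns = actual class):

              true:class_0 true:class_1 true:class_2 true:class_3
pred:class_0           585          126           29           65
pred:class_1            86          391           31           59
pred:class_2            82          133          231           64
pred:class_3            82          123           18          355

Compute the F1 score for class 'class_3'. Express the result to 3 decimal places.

Take TP from the diagonal, FP from the rest of the 'class_3' prediction marginal, FN from the rest of the 'class_3' actual marginal.
F1 score = 2·TP/(2·TP+FP+FN).
class_3: TP=355, FP=82+123+18=223, FN=65+59+64=188 → 710/1121 = 0.6334

0.633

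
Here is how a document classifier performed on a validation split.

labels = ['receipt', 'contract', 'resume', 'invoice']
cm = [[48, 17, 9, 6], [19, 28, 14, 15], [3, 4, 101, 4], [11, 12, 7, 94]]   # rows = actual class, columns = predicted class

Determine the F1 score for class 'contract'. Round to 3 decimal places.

0.409

F1 score = 2·TP/(2·TP+FP+FN).
contract: TP=28, FP=17+4+12=33, FN=19+14+15=48 → 56/137 = 0.4088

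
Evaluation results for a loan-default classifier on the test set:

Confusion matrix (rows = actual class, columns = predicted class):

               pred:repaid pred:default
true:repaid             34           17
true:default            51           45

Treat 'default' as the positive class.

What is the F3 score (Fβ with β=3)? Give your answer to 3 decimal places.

Fβ = (1+β²)·TP / ((1+β²)·TP + β²·FN + FP), with β²=9
= 10·45 / (10·45 + 9·51 + 17) = 0.486

0.486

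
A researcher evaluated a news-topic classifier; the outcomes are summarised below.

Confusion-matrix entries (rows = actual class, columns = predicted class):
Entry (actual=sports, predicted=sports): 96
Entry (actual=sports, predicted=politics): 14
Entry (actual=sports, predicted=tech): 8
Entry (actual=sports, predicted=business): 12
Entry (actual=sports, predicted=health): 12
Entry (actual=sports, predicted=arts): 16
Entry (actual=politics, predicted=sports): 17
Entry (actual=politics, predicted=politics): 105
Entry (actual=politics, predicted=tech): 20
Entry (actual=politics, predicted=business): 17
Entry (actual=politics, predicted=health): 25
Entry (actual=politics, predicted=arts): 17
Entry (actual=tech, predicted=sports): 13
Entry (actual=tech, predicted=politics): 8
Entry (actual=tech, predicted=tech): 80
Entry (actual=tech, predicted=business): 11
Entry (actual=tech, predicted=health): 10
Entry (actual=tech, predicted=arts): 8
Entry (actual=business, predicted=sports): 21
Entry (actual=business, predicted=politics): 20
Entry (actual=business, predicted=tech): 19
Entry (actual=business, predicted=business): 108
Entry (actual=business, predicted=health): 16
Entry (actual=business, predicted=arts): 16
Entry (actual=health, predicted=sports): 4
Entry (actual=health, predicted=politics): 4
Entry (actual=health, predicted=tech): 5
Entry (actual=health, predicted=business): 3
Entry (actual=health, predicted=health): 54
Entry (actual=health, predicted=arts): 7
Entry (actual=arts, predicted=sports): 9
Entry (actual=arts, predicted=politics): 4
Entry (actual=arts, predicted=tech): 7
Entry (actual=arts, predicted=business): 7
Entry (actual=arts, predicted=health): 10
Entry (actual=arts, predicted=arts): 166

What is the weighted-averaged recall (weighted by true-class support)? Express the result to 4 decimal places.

Per-class recall (TP/(TP+FN)):
  sports: TP=96, FN=14+8+12+12+16=62 → 96/158 = 0.60759
  politics: TP=105, FN=17+20+17+25+17=96 → 105/201 = 0.52239
  tech: TP=80, FN=13+8+11+10+8=50 → 80/130 = 0.61538
  business: TP=108, FN=21+20+19+16+16=92 → 108/200 = 0.54000
  health: TP=54, FN=4+4+5+3+7=23 → 54/77 = 0.70130
  arts: TP=166, FN=9+4+7+7+10=37 → 166/203 = 0.81773
Weighted-recall = Σ (supportᵢ/N)·recallᵢ with N=969: (158/969)·0.60759 + (201/969)·0.52239 + (130/969)·0.61538 + (200/969)·0.54000 + (77/969)·0.70130 + (203/969)·0.81773 = 0.6285

0.6285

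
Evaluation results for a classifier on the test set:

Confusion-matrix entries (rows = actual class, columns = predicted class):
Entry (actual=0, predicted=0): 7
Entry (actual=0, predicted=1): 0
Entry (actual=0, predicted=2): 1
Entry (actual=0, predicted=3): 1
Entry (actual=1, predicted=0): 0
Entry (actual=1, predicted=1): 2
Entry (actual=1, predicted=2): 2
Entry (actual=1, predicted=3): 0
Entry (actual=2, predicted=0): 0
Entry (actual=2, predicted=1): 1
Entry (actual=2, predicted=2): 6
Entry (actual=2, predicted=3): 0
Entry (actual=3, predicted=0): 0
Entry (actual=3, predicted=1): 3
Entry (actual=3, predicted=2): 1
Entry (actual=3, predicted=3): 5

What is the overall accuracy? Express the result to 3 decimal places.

0.690

Accuracy = trace / total = (7+2+6+5=20) / 29 = 20/29 = 0.690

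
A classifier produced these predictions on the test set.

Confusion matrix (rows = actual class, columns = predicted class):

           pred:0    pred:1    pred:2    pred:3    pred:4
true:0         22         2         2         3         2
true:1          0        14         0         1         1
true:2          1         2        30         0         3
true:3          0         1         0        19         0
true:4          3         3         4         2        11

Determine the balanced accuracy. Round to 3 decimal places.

0.769

Balanced accuracy = mean of per-class recall.
  0: recall = 22/31 = 0.7097
  1: recall = 14/16 = 0.8750
  2: recall = 30/36 = 0.8333
  3: recall = 19/20 = 0.9500
  4: recall = 11/23 = 0.4783
Mean = (0.7097 + 0.8750 + 0.8333 + 0.9500 + 0.4783) / 5 = 0.769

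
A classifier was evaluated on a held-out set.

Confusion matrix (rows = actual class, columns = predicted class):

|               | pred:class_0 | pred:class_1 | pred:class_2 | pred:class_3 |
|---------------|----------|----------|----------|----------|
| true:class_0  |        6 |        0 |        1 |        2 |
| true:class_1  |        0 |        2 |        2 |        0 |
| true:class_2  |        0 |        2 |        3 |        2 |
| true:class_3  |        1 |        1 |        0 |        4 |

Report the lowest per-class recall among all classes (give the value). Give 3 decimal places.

Per-class recall (TP/(TP+FN)):
  class_0: TP=6, FN=0+1+2=3 → 6/9 = 0.6667
  class_1: TP=2, FN=0+2+0=2 → 2/4 = 0.5000
  class_2: TP=3, FN=0+2+2=4 → 3/7 = 0.4286
  class_3: TP=4, FN=1+1+0=2 → 4/6 = 0.6667
Lowest is class 'class_2' with recall = 0.429.

0.429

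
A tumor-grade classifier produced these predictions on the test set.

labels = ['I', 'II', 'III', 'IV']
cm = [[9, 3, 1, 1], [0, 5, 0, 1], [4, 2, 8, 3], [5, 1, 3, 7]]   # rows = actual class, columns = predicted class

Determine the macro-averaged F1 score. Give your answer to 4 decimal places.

Per-class F1 score (2·TP/(2·TP+FP+FN)):
  I: TP=9, FP=0+4+5=9, FN=3+1+1=5 → 18/32 = 0.56250
  II: TP=5, FP=3+2+1=6, FN=0+0+1=1 → 10/17 = 0.58824
  III: TP=8, FP=1+0+3=4, FN=4+2+3=9 → 16/29 = 0.55172
  IV: TP=7, FP=1+1+3=5, FN=5+1+3=9 → 14/28 = 0.50000
Macro-F1 score = mean = (0.56250 + 0.58824 + 0.55172 + 0.50000) / 4 = 0.5506

0.5506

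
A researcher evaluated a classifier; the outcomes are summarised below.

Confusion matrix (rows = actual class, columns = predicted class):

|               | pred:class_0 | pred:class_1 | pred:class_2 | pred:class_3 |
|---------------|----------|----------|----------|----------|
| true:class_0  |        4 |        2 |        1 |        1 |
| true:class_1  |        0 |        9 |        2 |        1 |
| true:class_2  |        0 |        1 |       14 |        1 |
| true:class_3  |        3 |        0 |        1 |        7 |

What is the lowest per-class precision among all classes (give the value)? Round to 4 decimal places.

Per-class precision (TP/(TP+FP)):
  class_0: TP=4, FP=0+0+3=3 → 4/7 = 0.57143
  class_1: TP=9, FP=2+1+0=3 → 9/12 = 0.75000
  class_2: TP=14, FP=1+2+1=4 → 14/18 = 0.77778
  class_3: TP=7, FP=1+1+1=3 → 7/10 = 0.70000
Lowest is class 'class_0' with precision = 0.5714.

0.5714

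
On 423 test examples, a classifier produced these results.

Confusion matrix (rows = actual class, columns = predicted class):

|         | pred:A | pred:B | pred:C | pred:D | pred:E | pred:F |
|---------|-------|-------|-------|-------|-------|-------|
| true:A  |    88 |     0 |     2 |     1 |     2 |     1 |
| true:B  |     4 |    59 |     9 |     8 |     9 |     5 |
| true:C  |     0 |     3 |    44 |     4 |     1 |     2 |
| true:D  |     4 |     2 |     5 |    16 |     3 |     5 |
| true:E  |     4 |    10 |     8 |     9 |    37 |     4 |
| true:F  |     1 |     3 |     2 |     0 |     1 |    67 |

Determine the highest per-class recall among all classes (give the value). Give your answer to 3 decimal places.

Per-class recall (TP/(TP+FN)):
  A: TP=88, FN=0+2+1+2+1=6 → 88/94 = 0.9362
  B: TP=59, FN=4+9+8+9+5=35 → 59/94 = 0.6277
  C: TP=44, FN=0+3+4+1+2=10 → 44/54 = 0.8148
  D: TP=16, FN=4+2+5+3+5=19 → 16/35 = 0.4571
  E: TP=37, FN=4+10+8+9+4=35 → 37/72 = 0.5139
  F: TP=67, FN=1+3+2+0+1=7 → 67/74 = 0.9054
Highest is class 'A' with recall = 0.936.

0.936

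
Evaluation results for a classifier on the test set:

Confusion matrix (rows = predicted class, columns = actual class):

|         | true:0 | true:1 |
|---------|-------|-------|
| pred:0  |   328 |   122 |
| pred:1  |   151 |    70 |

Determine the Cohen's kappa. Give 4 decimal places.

0.0472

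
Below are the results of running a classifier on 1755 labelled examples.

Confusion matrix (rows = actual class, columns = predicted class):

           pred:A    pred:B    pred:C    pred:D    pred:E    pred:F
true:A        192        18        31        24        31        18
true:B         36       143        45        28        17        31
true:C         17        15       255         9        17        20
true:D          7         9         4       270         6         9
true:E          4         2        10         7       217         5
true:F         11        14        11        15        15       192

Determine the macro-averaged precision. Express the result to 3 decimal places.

Per-class precision (TP/(TP+FP)):
  A: TP=192, FP=36+17+7+4+11=75 → 192/267 = 0.7191
  B: TP=143, FP=18+15+9+2+14=58 → 143/201 = 0.7114
  C: TP=255, FP=31+45+4+10+11=101 → 255/356 = 0.7163
  D: TP=270, FP=24+28+9+7+15=83 → 270/353 = 0.7649
  E: TP=217, FP=31+17+17+6+15=86 → 217/303 = 0.7162
  F: TP=192, FP=18+31+20+9+5=83 → 192/275 = 0.6982
Macro-precision = mean = (0.7191 + 0.7114 + 0.7163 + 0.7649 + 0.7162 + 0.6982) / 6 = 0.721

0.721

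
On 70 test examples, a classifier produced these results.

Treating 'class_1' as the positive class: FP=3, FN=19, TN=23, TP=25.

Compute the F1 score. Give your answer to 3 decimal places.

0.694

Precision = TP/(TP+FP) = 25/28 = 0.8929
Recall = TP/(TP+FN) = 25/44 = 0.5682
F1 = 2·TP/(2·TP+FP+FN) = 50/72 = 0.694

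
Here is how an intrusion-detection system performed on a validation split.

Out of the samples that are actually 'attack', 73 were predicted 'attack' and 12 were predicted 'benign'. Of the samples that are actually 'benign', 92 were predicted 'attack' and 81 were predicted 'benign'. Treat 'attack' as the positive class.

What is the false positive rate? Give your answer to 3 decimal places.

0.532

FPR = FP/(FP+TN) = 92/(92+81) = 0.532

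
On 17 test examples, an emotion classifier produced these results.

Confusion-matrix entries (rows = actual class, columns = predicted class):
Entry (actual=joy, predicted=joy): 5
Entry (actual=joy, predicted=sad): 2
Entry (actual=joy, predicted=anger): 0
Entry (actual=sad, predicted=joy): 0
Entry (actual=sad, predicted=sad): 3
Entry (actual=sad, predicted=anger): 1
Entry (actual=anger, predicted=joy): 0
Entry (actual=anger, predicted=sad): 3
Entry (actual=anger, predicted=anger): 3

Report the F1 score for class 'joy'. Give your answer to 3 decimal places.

Take TP from the diagonal, FP from the rest of the 'joy' prediction marginal, FN from the rest of the 'joy' actual marginal.
F1 score = 2·TP/(2·TP+FP+FN).
joy: TP=5, FP=0+0=0, FN=2+0=2 → 10/12 = 0.8333

0.833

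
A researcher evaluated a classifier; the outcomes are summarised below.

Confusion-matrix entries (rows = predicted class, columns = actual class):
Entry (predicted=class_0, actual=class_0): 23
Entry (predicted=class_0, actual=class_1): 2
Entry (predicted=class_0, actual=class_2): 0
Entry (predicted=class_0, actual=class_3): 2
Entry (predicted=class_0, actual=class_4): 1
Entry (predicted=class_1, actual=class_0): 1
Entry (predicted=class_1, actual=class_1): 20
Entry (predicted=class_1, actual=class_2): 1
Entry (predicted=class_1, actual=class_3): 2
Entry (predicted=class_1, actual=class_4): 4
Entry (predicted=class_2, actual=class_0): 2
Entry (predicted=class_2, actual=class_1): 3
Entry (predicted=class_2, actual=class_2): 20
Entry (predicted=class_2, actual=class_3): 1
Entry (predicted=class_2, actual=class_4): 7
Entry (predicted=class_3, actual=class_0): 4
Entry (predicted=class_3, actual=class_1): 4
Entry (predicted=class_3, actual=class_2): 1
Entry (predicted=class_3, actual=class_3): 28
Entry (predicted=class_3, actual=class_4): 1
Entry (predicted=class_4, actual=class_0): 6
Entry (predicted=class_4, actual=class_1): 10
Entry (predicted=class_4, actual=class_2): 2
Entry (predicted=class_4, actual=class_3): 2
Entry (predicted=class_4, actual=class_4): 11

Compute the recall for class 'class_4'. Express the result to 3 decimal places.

0.458

One-vs-rest for 'class_4': TP = diagonal; FP = other classes predicted 'class_4'; FN = 'class_4' predicted as other.
recall = TP/(TP+FN).
class_4: TP=11, FN=1+4+7+1=13 → 11/24 = 0.4583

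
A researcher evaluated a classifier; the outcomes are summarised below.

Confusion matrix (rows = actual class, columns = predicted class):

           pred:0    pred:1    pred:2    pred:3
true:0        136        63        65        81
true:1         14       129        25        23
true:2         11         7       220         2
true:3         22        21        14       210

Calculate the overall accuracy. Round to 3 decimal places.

Accuracy = trace / total = (136+129+220+210=695) / 1043 = 695/1043 = 0.666

0.666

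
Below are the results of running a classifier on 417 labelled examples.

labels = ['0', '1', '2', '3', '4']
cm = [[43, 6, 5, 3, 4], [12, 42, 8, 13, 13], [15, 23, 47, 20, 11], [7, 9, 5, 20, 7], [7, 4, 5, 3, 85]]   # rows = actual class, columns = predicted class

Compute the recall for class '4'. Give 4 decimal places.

One-vs-rest for '4': TP = diagonal; FP = other classes predicted '4'; FN = '4' predicted as other.
recall = TP/(TP+FN).
4: TP=85, FN=7+4+5+3=19 → 85/104 = 0.81731

0.8173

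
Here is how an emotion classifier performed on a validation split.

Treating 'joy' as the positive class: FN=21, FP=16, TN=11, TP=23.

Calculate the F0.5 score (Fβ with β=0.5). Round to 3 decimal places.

0.575

Fβ = (1+β²)·TP / ((1+β²)·TP + β²·FN + FP), with β²=1/4
= 1.25·23 / (1.25·23 + 0.25·21 + 16) = 0.575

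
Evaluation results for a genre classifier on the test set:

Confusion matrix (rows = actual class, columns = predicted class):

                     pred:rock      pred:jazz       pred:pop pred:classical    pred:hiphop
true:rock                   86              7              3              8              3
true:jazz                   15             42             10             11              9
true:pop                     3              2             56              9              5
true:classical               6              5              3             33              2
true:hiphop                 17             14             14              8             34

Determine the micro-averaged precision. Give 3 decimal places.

0.620

Micro-averaging pools counts across classes: ΣTP=251, ΣFP=154, ΣFN=154.
Micro-precision = TP/(TP+FP) on pooled counts = 0.620 (equals overall accuracy in single-label multiclass).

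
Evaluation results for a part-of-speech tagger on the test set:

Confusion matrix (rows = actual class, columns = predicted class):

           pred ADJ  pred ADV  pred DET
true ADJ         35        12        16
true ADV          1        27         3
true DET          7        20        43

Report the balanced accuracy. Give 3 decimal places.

Balanced accuracy = mean of per-class recall.
  ADJ: recall = 35/63 = 0.5556
  ADV: recall = 27/31 = 0.8710
  DET: recall = 43/70 = 0.6143
Mean = (0.5556 + 0.8710 + 0.6143) / 3 = 0.680

0.680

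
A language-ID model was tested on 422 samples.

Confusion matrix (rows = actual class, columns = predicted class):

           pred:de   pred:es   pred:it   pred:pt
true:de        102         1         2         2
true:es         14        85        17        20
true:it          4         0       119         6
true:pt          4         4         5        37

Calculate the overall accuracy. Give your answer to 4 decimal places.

0.8128

Accuracy = trace / total = (102+85+119+37=343) / 422 = 343/422 = 0.8128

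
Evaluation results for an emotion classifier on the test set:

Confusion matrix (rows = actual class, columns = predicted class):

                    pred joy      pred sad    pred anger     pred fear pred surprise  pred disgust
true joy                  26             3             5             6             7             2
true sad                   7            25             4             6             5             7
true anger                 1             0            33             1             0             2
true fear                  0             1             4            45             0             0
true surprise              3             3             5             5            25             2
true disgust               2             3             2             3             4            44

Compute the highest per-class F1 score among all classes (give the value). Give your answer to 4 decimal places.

Per-class F1 score (2·TP/(2·TP+FP+FN)):
  joy: TP=26, FP=7+1+0+3+2=13, FN=3+5+6+7+2=23 → 52/88 = 0.59091
  sad: TP=25, FP=3+0+1+3+3=10, FN=7+4+6+5+7=29 → 50/89 = 0.56180
  anger: TP=33, FP=5+4+4+5+2=20, FN=1+0+1+0+2=4 → 66/90 = 0.73333
  fear: TP=45, FP=6+6+1+5+3=21, FN=0+1+4+0+0=5 → 90/116 = 0.77586
  surprise: TP=25, FP=7+5+0+0+4=16, FN=3+3+5+5+2=18 → 50/84 = 0.59524
  disgust: TP=44, FP=2+7+2+0+2=13, FN=2+3+2+3+4=14 → 88/115 = 0.76522
Highest is class 'fear' with F1 score = 0.7759.

0.7759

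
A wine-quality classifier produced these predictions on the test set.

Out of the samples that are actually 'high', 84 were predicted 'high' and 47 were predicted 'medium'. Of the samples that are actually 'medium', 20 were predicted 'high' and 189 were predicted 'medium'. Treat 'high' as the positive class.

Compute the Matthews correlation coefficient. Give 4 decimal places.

0.5762

MCC = (TP·TN − FP·FN) / √((TP+FP)(TP+FN)(TN+FP)(TN+FN))
Numerator = 84·189 − 20·47 = 14936
Denominator = √(104·131·209·236) = √671990176 = 25922.7733
MCC = 14936 / 25922.7733 = 0.5762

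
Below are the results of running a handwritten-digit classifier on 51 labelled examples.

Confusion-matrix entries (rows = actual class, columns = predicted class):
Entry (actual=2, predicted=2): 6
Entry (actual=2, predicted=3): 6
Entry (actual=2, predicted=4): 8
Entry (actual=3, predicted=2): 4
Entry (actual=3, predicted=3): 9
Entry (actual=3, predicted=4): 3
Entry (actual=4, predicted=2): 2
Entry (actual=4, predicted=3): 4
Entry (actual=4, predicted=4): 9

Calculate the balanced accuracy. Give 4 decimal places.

0.4875

Balanced accuracy = mean of per-class recall.
  2: recall = 6/20 = 0.30000
  3: recall = 9/16 = 0.56250
  4: recall = 9/15 = 0.60000
Mean = (0.30000 + 0.56250 + 0.60000) / 3 = 0.4875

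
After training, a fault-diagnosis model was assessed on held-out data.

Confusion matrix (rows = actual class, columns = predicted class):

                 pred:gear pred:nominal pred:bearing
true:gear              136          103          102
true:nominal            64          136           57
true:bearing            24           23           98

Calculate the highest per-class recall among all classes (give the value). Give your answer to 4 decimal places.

Per-class recall (TP/(TP+FN)):
  gear: TP=136, FN=103+102=205 → 136/341 = 0.39883
  nominal: TP=136, FN=64+57=121 → 136/257 = 0.52918
  bearing: TP=98, FN=24+23=47 → 98/145 = 0.67586
Highest is class 'bearing' with recall = 0.6759.

0.6759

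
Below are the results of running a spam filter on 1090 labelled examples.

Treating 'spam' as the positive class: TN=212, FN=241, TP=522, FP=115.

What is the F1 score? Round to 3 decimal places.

0.746

Precision = TP/(TP+FP) = 522/637 = 0.8195
Recall = TP/(TP+FN) = 522/763 = 0.6841
F1 = 2·TP/(2·TP+FP+FN) = 1044/1400 = 0.746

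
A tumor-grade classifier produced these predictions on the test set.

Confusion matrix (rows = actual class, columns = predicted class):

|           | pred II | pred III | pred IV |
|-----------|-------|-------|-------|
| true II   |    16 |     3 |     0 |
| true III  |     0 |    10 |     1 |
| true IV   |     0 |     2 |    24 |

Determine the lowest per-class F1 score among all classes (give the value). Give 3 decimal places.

0.769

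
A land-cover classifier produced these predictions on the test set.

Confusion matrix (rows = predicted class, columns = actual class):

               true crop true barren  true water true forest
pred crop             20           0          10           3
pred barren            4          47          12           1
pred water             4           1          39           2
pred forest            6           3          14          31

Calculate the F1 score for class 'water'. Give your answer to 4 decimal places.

Take TP from the diagonal, FP from the rest of the 'water' prediction marginal, FN from the rest of the 'water' actual marginal.
F1 score = 2·TP/(2·TP+FP+FN).
water: TP=39, FP=4+1+2=7, FN=10+12+14=36 → 78/121 = 0.64463

0.6446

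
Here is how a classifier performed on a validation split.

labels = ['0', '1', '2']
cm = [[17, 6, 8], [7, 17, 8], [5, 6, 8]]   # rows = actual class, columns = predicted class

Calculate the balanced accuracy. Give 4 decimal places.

0.5002

Balanced accuracy = mean of per-class recall.
  0: recall = 17/31 = 0.54839
  1: recall = 17/32 = 0.53125
  2: recall = 8/19 = 0.42105
Mean = (0.54839 + 0.53125 + 0.42105) / 3 = 0.5002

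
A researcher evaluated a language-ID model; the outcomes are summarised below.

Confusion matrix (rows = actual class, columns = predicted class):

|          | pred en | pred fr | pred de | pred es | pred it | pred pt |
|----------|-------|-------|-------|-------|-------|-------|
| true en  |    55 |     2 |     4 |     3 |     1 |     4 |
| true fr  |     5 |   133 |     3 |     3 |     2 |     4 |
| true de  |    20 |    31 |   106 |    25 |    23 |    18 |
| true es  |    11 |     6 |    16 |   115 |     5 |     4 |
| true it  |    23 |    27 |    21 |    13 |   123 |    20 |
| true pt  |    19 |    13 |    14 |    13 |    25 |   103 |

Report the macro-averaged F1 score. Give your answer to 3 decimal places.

Per-class F1 score (2·TP/(2·TP+FP+FN)):
  en: TP=55, FP=5+20+11+23+19=78, FN=2+4+3+1+4=14 → 110/202 = 0.5446
  fr: TP=133, FP=2+31+6+27+13=79, FN=5+3+3+2+4=17 → 266/362 = 0.7348
  de: TP=106, FP=4+3+16+21+14=58, FN=20+31+25+23+18=117 → 212/387 = 0.5478
  es: TP=115, FP=3+3+25+13+13=57, FN=11+6+16+5+4=42 → 230/329 = 0.6991
  it: TP=123, FP=1+2+23+5+25=56, FN=23+27+21+13+20=104 → 246/406 = 0.6059
  pt: TP=103, FP=4+4+18+4+20=50, FN=19+13+14+13+25=84 → 206/340 = 0.6059
Macro-F1 score = mean = (0.5446 + 0.7348 + 0.5478 + 0.6991 + 0.6059 + 0.6059) / 6 = 0.623

0.623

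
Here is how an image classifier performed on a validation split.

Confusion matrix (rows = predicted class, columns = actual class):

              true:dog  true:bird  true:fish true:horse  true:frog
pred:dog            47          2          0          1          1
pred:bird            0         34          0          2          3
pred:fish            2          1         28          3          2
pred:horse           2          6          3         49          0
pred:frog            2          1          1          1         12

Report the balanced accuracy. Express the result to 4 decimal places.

Balanced accuracy = mean of per-class recall.
  dog: recall = 47/53 = 0.88679
  bird: recall = 34/44 = 0.77273
  fish: recall = 28/32 = 0.87500
  horse: recall = 49/56 = 0.87500
  frog: recall = 12/18 = 0.66667
Mean = (0.88679 + 0.77273 + 0.87500 + 0.87500 + 0.66667) / 5 = 0.8152

0.8152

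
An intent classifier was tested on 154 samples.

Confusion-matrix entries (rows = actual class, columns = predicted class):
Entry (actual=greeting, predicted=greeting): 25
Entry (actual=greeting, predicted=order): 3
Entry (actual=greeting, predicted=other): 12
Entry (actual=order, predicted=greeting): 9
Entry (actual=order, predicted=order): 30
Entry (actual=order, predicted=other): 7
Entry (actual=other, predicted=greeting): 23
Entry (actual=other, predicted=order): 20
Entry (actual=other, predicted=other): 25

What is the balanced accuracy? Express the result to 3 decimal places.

0.548

Balanced accuracy = mean of per-class recall.
  greeting: recall = 25/40 = 0.6250
  order: recall = 30/46 = 0.6522
  other: recall = 25/68 = 0.3676
Mean = (0.6250 + 0.6522 + 0.3676) / 3 = 0.548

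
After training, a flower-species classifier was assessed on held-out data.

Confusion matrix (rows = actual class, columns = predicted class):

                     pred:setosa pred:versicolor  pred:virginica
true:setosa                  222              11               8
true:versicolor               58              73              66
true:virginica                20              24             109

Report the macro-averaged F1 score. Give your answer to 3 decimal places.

Per-class F1 score (2·TP/(2·TP+FP+FN)):
  setosa: TP=222, FP=58+20=78, FN=11+8=19 → 444/541 = 0.8207
  versicolor: TP=73, FP=11+24=35, FN=58+66=124 → 146/305 = 0.4787
  virginica: TP=109, FP=8+66=74, FN=20+24=44 → 218/336 = 0.6488
Macro-F1 score = mean = (0.8207 + 0.4787 + 0.6488) / 3 = 0.649

0.649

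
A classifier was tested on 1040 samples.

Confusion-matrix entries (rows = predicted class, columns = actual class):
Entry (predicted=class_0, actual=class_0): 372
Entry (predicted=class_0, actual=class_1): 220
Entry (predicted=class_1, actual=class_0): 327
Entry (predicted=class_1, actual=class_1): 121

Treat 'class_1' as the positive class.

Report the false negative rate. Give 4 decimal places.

FNR = FN/(FN+TP) = 220/(220+121) = 0.6452

0.6452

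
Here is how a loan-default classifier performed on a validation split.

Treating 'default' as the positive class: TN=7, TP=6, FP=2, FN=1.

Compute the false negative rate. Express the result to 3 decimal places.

0.143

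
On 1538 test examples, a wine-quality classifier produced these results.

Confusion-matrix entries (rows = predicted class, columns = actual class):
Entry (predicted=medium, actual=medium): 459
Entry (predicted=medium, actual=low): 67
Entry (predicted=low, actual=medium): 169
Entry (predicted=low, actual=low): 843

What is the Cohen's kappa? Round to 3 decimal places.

0.674

Observed agreement pₒ = trace/N = 1302/1538 = 0.8466
Expected agreement pₑ = Σ (rowᵢ·colᵢ)/N² = (628·526 + 910·1012)/1538² = 0.5290
κ = (pₒ − pₑ)/(1 − pₑ) = (0.8466 − 0.5290)/(1 − 0.5290) = 0.674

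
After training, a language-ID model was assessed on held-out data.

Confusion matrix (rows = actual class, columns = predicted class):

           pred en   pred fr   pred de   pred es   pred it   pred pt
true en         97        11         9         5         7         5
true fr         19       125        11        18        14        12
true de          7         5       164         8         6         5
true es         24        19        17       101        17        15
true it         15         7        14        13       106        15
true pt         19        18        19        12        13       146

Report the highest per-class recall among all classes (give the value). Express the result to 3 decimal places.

Per-class recall (TP/(TP+FN)):
  en: TP=97, FN=11+9+5+7+5=37 → 97/134 = 0.7239
  fr: TP=125, FN=19+11+18+14+12=74 → 125/199 = 0.6281
  de: TP=164, FN=7+5+8+6+5=31 → 164/195 = 0.8410
  es: TP=101, FN=24+19+17+17+15=92 → 101/193 = 0.5233
  it: TP=106, FN=15+7+14+13+15=64 → 106/170 = 0.6235
  pt: TP=146, FN=19+18+19+12+13=81 → 146/227 = 0.6432
Highest is class 'de' with recall = 0.841.

0.841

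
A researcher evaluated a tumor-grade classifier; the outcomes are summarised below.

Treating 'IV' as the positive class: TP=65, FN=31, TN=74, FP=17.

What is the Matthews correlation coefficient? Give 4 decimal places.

MCC = (TP·TN − FP·FN) / √((TP+FP)(TP+FN)(TN+FP)(TN+FN))
Numerator = 65·74 − 17·31 = 4283
Denominator = √(82·96·91·105) = √75216960 = 8672.7712
MCC = 4283 / 8672.7712 = 0.4938

0.4938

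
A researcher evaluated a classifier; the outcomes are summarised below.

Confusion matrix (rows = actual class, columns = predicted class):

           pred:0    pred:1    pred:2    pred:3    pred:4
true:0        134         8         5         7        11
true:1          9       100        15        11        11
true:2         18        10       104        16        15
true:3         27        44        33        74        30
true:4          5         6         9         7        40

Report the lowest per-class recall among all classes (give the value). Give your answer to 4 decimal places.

0.3558

Per-class recall (TP/(TP+FN)):
  0: TP=134, FN=8+5+7+11=31 → 134/165 = 0.81212
  1: TP=100, FN=9+15+11+11=46 → 100/146 = 0.68493
  2: TP=104, FN=18+10+16+15=59 → 104/163 = 0.63804
  3: TP=74, FN=27+44+33+30=134 → 74/208 = 0.35577
  4: TP=40, FN=5+6+9+7=27 → 40/67 = 0.59701
Lowest is class '3' with recall = 0.3558.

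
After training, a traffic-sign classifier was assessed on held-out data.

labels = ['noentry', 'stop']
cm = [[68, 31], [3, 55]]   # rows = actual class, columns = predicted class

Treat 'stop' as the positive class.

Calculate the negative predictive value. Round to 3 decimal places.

NPV = TN/(TN+FN) = 68/(68+3) = 0.958

0.958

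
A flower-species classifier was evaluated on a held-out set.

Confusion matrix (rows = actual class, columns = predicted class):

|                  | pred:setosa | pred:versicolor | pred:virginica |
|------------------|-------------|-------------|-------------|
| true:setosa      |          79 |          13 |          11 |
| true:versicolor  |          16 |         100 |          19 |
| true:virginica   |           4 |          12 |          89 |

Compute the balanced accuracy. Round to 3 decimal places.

Balanced accuracy = mean of per-class recall.
  setosa: recall = 79/103 = 0.7670
  versicolor: recall = 100/135 = 0.7407
  virginica: recall = 89/105 = 0.8476
Mean = (0.7670 + 0.7407 + 0.8476) / 3 = 0.785

0.785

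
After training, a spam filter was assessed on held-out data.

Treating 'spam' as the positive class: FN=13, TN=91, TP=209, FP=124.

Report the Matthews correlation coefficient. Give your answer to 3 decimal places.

0.428

MCC = (TP·TN − FP·FN) / √((TP+FP)(TP+FN)(TN+FP)(TN+FN))
Numerator = 209·91 − 124·13 = 17407
Denominator = √(333·222·215·104) = √1652985360 = 40656.9227
MCC = 17407 / 40656.9227 = 0.428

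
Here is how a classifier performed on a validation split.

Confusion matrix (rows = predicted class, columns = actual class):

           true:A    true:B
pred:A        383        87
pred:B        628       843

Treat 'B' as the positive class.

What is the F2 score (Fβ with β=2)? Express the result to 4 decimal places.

Fβ = (1+β²)·TP / ((1+β²)·TP + β²·FN + FP), with β²=4
= 5·843 / (5·843 + 4·87 + 628) = 0.8120

0.8120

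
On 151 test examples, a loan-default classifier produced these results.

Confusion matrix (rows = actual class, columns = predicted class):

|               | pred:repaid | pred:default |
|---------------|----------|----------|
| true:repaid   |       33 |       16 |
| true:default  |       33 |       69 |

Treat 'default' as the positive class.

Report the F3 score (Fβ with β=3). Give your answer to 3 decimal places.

0.688

Fβ = (1+β²)·TP / ((1+β²)·TP + β²·FN + FP), with β²=9
= 10·69 / (10·69 + 9·33 + 16) = 0.688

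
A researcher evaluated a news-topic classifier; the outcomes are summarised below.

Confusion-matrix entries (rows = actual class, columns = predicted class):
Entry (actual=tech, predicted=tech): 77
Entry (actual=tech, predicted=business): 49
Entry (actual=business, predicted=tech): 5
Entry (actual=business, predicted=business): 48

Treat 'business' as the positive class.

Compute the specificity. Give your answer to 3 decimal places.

0.611

Specificity = TN/(TN+FP) = 77/(77+49) = 0.611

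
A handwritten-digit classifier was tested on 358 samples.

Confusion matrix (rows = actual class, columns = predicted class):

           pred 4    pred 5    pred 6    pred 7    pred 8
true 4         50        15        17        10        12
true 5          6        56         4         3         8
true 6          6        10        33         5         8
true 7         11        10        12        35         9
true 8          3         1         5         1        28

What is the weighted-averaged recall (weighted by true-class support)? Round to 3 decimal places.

0.564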